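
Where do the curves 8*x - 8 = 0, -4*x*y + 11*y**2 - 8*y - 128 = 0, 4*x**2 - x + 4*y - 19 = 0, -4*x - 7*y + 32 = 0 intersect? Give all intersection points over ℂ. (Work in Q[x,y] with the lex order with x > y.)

Compute a lex Gröbner basis by Buchberger's algorithm.
f_1 = 8*x - 8, LT = x.
f_2 = -4*x*y + 11*y**2 - 8*y - 128, LT = x*y.
f_3 = 4*x**2 - x + 4*y - 19, LT = x**2.
f_4 = -4*x - 7*y + 32, LT = x.

S(f_1,f_2): lcm = x*y. S = 11/4*y**2 - 3*y - 32.
  leading term y**2: no divisor's leading term divides it; move 11/4*y**2 to the remainder.
  leading term y: no divisor's leading term divides it; move -3*y to the remainder.
  leading term 1: no divisor's leading term divides it; move -32 to the remainder.
  remainder 11/4*y**2 - 3*y - 32 ≠ 0; add h_5 = 11/4*y**2 - 3*y - 32 to the basis.

S(f_1,f_3): lcm = x**2. S = -3/4*x - y + 19/4.
  leading term x: subtract (-3/32)·f_1 from -3/4*x - y + 19/4 → -y + 4
  leading term y: no divisor's leading term divides it; move -y to the remainder.
  leading term 1: no divisor's leading term divides it; move 4 to the remainder.
  remainder -y + 4 ≠ 0; add h_6 = -y + 4 to the basis.

S(f_1,f_4): lcm = x. S = -7/4*y + 7.
  leading term y: subtract (7/4)·h_6 from -7/4*y + 7 → 0
  remainder 0.

S(f_2,f_3): lcm = x**2*y. S = -11/4*x*y**2 + 9/4*x*y + 32*x - y**2 + 19/4*y.
  leading term x*y**2: subtract (-11/32*y**2)·f_1 from -11/4*x*y**2 + 9/4*x*y + 32*x - y**2 + 19/4*y → 9/4*x*y + 32*x - 15/4*y**2 + 19/4*y
  leading term x*y: subtract (9/32*y)·f_1 from 9/4*x*y + 32*x - 15/4*y**2 + 19/4*y → 32*x - 15/4*y**2 + 7*y
  leading term x: subtract (4)·f_1 from 32*x - 15/4*y**2 + 7*y → -15/4*y**2 + 7*y + 32
  leading term y**2: subtract (-15/11)·h_5 from -15/4*y**2 + 7*y + 32 → 32/11*y - 128/11
  leading term y: subtract (-32/11)·h_6 from 32/11*y - 128/11 → 0
  remainder 0.

S(f_2,f_4): lcm = x*y. S = -9/2*y**2 + 10*y + 32.
  leading term y**2: subtract (-18/11)·h_5 from -9/2*y**2 + 10*y + 32 → 56/11*y - 224/11
  leading term y: subtract (-56/11)·h_6 from 56/11*y - 224/11 → 0
  remainder 0.

S(f_3,f_4): lcm = x**2. S = -7/4*x*y + 31/4*x + y - 19/4.
  leading term x*y: subtract (-7/32*y)·f_1 from -7/4*x*y + 31/4*x + y - 19/4 → 31/4*x - 3/4*y - 19/4
  leading term x: subtract (31/32)·f_1 from 31/4*x - 3/4*y - 19/4 → -3/4*y + 3
  leading term y: subtract (3/4)·h_6 from -3/4*y + 3 → 0
  remainder 0.

S(f_1,h_5): leading monomials are coprime, so the S-polynomial reduces to 0 (Buchberger's first criterion).
S(f_2,h_5): lcm = x*y**2. S = 12/11*x*y + 128/11*x - 11/4*y**3 + 2*y**2 + 32*y.
  leading term x*y: subtract (3/22*y)·f_1 from 12/11*x*y + 128/11*x - 11/4*y**3 + 2*y**2 + 32*y → 128/11*x - 11/4*y**3 + 2*y**2 + 364/11*y
  leading term x: subtract (16/11)·f_1 from 128/11*x - 11/4*y**3 + 2*y**2 + 364/11*y → -11/4*y**3 + 2*y**2 + 364/11*y + 128/11
  leading term y**3: subtract (-y)·h_5 from -11/4*y**3 + 2*y**2 + 364/11*y + 128/11 → -y**2 + 12/11*y + 128/11
  leading term y**2: subtract (-4/11)·h_5 from -y**2 + 12/11*y + 128/11 → 0
  remainder 0.

S(f_3,h_5): leading monomials are coprime, so the S-polynomial reduces to 0 (Buchberger's first criterion).
S(f_4,h_5): leading monomials are coprime, so the S-polynomial reduces to 0 (Buchberger's first criterion).
S(f_1,h_6): leading monomials are coprime, so the S-polynomial reduces to 0 (Buchberger's first criterion).
S(f_2,h_6): lcm = x*y. S = 4*x - 11/4*y**2 + 2*y + 32.
  leading term x: subtract (1/2)·f_1 from 4*x - 11/4*y**2 + 2*y + 32 → -11/4*y**2 + 2*y + 36
  leading term y**2: subtract (-1)·h_5 from -11/4*y**2 + 2*y + 36 → -y + 4
  leading term y: subtract (1)·h_6 from -y + 4 → 0
  remainder 0.

S(f_3,h_6): leading monomials are coprime, so the S-polynomial reduces to 0 (Buchberger's first criterion).
S(f_4,h_6): leading monomials are coprime, so the S-polynomial reduces to 0 (Buchberger's first criterion).
S(h_5,h_6): lcm = y**2. S = 32/11*y - 128/11.
  leading term y: subtract (-32/11)·h_6 from 32/11*y - 128/11 → 0
  remainder 0.

Every S-polynomial of the final basis reduces to 0, so we have a Gröbner basis.
Inter-reduce: drop elements whose leading term is divisible by another's, tail-reduce, and make monic.
Reduced Gröbner basis: {x - 1, y - 4}.

From the last basis element, y - 4 = 0, so y takes values in {4}. Each choice, substituted upward through the basis, yields the corresponding point(s) of the solution set.
  y = 4: the earlier basis element becomes x - 1 = 0, giving x = 1 — point (1, 4).
Substituting each solution back into the original system confirms all equations vanish.
This is the nonlinear analogue of row-reducing a linear system.

{(1, 4)}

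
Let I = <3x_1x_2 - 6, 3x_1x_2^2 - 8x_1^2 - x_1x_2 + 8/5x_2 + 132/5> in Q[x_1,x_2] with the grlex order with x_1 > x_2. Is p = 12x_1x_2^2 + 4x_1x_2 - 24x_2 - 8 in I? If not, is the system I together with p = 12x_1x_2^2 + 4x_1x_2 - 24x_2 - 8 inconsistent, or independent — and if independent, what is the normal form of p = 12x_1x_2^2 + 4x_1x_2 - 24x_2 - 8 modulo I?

12x_1x_2^2 + 4x_1x_2 - 24x_2 - 8 lies in I (it reduces to 0).

First compute the reduced Gröbner basis of I by Buchberger's algorithm.
f_1 = 3x_1x_2 - 6, LT = x_1x_2.
f_2 = 3x_1x_2^2 - 8x_1^2 - x_1x_2 + 8/5x_2 + 132/5, LT = x_1x_2^2.

S(f_1,f_2): lcm = x_1x_2^2. S = 8/3x_1^2 + 1/3x_1x_2 - 38/15x_2 - 44/5.
  leading term x_1^2: no divisor's leading term divides it; move 8/3x_1^2 to the remainder.
  leading term x_1x_2: subtract (1/9)·f_1 from 1/3x_1x_2 - 38/15x_2 - 44/5 → -38/15x_2 - 122/15
  leading term x_2: no divisor's leading term divides it; move -38/15x_2 to the remainder.
  leading term 1: no divisor's leading term divides it; move -122/15 to the remainder.
  remainder 8/3x_1^2 - 38/15x_2 - 122/15 ≠ 0; add h_3 = 8/3x_1^2 - 38/15x_2 - 122/15 to the basis.

S(f_1,h_3): lcm = x_1^2x_2. S = 19/20x_2^2 - 2x_1 + 61/20x_2.
  leading term x_2^2: no divisor's leading term divides it; move 19/20x_2^2 to the remainder.
  leading term x_1: no divisor's leading term divides it; move -2x_1 to the remainder.
  leading term x_2: no divisor's leading term divides it; move 61/20x_2 to the remainder.
  remainder 19/20x_2^2 - 2x_1 + 61/20x_2 ≠ 0; add h_4 = 19/20x_2^2 - 2x_1 + 61/20x_2 to the basis.

The other S-polynomials (S(f_2,h_3), S(f_1,h_4), S(f_2,h_4), S(h_3,h_4)) all reduce to 0 modulo the current basis, so we have a Gröbner basis.
Inter-reduce: drop elements whose leading term is divisible by another's, tail-reduce, and make monic.
Reduced Gröbner basis: {x_1^2 - 19/20x_2 - 61/20, x_1x_2 - 2, x_2^2 - 40/19x_1 + 61/19x_2}.
Label its elements g_1 = x_1^2 - 19/20x_2 - 61/20, g_2 = x_1x_2 - 2, g_3 = x_2^2 - 40/19x_1 + 61/19x_2.

Reduce p = 12x_1x_2^2 + 4x_1x_2 - 24x_2 - 8 modulo G:
  leading term x_1x_2^2: subtract (12x_2)·g_2 from 12x_1x_2^2 + 4x_1x_2 - 24x_2 - 8 → 4x_1x_2 - 8
  leading term x_1x_2: subtract (4)·g_2 from 4x_1x_2 - 8 → 0
  normal form = 0.
Since the normal form is 0, p ∈ I.

The remainder on division by a Gröbner basis is unique — it is the normal form.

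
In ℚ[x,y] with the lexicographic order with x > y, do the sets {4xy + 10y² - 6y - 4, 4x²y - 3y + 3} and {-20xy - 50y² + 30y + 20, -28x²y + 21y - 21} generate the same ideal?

Since reduced Gröbner bases are canonical representatives of ideals under a given ordering, it suffices to compute and compare them.
Buchberger on the first generating set:
f_1 = 4xy + 10y² - 6y - 4, LT = xy.
f_2 = 4x²y - 3y + 3, LT = x²y.

S(f_1,f_2): lcm = x²y. S = 5/2xy² - 3/2xy - x + ¾y - ¾.
  leading term xy²: subtract (⅝y)·f_1 from 5/2xy² - 3/2xy - x + ¾y - ¾ → -3/2xy - x - 25/4y³ + 15/4y² + 13/4y - ¾
  leading term xy: subtract (-⅜)·f_1 from -3/2xy - x - 25/4y³ + 15/4y² + 13/4y - ¾ → -x - 25/4y³ + 15/2y² + y - 9/4
  leading term x: no divisor's leading term divides it; move -x to the remainder.
  leading term y³: no divisor's leading term divides it; move -25/4y³ to the remainder.
  leading term y²: no divisor's leading term divides it; move 15/2y² to the remainder.
  leading term y: no divisor's leading term divides it; move y to the remainder.
  leading term 1: no divisor's leading term divides it; move -9/4 to the remainder.
  remainder -x - 25/4y³ + 15/2y² + y - 9/4 ≠ 0; add g_3 = -x - 25/4y³ + 15/2y² + y - 9/4 to the basis.

S(f_1,g_3): lcm = xy. S = -25/4y⁴ + 15/2y³ + 7/2y² - 15/4y - 1.
  leading term y⁴: no divisor's leading term divides it; move -25/4y⁴ to the remainder.
  leading term y³: no divisor's leading term divides it; move 15/2y³ to the remainder.
  leading term y²: no divisor's leading term divides it; move 7/2y² to the remainder.
  leading term y: no divisor's leading term divides it; move -15/4y to the remainder.
  leading term 1: no divisor's leading term divides it; move -1 to the remainder.
  remainder -25/4y⁴ + 15/2y³ + 7/2y² - 15/4y - 1 ≠ 0; add g_4 = -25/4y⁴ + 15/2y³ + 7/2y² - 15/4y - 1 to the basis.

The other S-polynomials (S(f_2,g_3), S(f_1,g_4), S(f_2,g_4), S(g_3,g_4)) all reduce to 0 modulo the current basis, so we have a Gröbner basis.
Inter-reduce: drop elements whose leading term is divisible by another's, tail-reduce, and make monic.
Reduced Gröbner basis: {x + 25/4y³ - 15/2y² - y + 9/4, y⁴ - 6/5y³ - 14/25y² + ⅗y + 4/25}.

Buchberger on the second generating set:
h_1 = -20xy - 50y² + 30y + 20, LT = xy.
h_2 = -28x²y + 21y - 21, LT = x²y.

S(h_1,h_2): lcm = x²y. S = 5/2xy² - 3/2xy - x + ¾y - ¾.
  leading term xy²: subtract (-⅛y)·h_1 from 5/2xy² - 3/2xy - x + ¾y - ¾ → -3/2xy - x - 25/4y³ + 15/4y² + 13/4y - ¾
  leading term xy: subtract (3/40)·h_1 from -3/2xy - x - 25/4y³ + 15/4y² + 13/4y - ¾ → -x - 25/4y³ + 15/2y² + y - 9/4
  leading term x: no divisor's leading term divides it; move -x to the remainder.
  leading term y³: no divisor's leading term divides it; move -25/4y³ to the remainder.
  leading term y²: no divisor's leading term divides it; move 15/2y² to the remainder.
  leading term y: no divisor's leading term divides it; move y to the remainder.
  leading term 1: no divisor's leading term divides it; move -9/4 to the remainder.
  remainder -x - 25/4y³ + 15/2y² + y - 9/4 ≠ 0; add k_3 = -x - 25/4y³ + 15/2y² + y - 9/4 to the basis.

S(h_1,k_3): lcm = xy. S = -25/4y⁴ + 15/2y³ + 7/2y² - 15/4y - 1.
  leading term y⁴: no divisor's leading term divides it; move -25/4y⁴ to the remainder.
  leading term y³: no divisor's leading term divides it; move 15/2y³ to the remainder.
  leading term y²: no divisor's leading term divides it; move 7/2y² to the remainder.
  leading term y: no divisor's leading term divides it; move -15/4y to the remainder.
  leading term 1: no divisor's leading term divides it; move -1 to the remainder.
  remainder -25/4y⁴ + 15/2y³ + 7/2y² - 15/4y - 1 ≠ 0; add k_4 = -25/4y⁴ + 15/2y³ + 7/2y² - 15/4y - 1 to the basis.

The other S-polynomials (S(h_2,k_3), S(h_1,k_4), S(h_2,k_4), S(k_3,k_4)) all reduce to 0 modulo the current basis, so we have a Gröbner basis.
Inter-reduce: drop elements whose leading term is divisible by another's, tail-reduce, and make monic.
Reduced Gröbner basis: {x + 25/4y³ - 15/2y² - y + 9/4, y⁴ - 6/5y³ - 14/25y² + ⅗y + 4/25}.

These coincide, so the ideals are equal.

Yes, the ideals are equal.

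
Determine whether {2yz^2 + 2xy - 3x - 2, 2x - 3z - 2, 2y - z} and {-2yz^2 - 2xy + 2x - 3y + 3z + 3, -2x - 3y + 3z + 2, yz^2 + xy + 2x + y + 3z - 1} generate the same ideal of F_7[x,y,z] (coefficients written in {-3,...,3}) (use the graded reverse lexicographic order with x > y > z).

No, the ideals differ.

Since reduced Gröbner bases are canonical representatives of ideals under a given ordering, it suffices to compute and compare them.
Buchberger on the first generating set:
f_1 = 2yz^2 + 2xy - 3x - 2, LT = yz^2.
f_2 = 2x - 3z - 2, LT = x.
f_3 = 2y - z, LT = y.

S(f_1,f_2): leading monomials are coprime, so the S-polynomial reduces to 0 (Buchberger's first criterion).
S(f_1,f_3): lcm = yz^2. S = -3z^3 + xy + 2x - 1.
  leading term z^3: no divisor's leading term divides it; move -3z^3 to the remainder.
  leading term xy: subtract (-3y)·f_2 from xy + 2x - 1 → -2yz + 2x + y - 1
  leading term yz: subtract (-z)·f_3 from -2yz + 2x + y - 1 → -z^2 + 2x + y - 1
  leading term z^2: no divisor's leading term divides it; move -z^2 to the remainder.
  leading term x: subtract (1)·f_2 from 2x + y - 1 → y + 3z + 1
  leading term y: subtract (-3)·f_3 from y + 3z + 1 → 1
  leading term 1: no divisor's leading term divides it; move 1 to the remainder.
  remainder -3z^3 - z^2 + 1 ≠ 0; add g_4 = -3z^3 - z^2 + 1 to the basis.

S(f_2,f_3): leading monomials are coprime, so the S-polynomial reduces to 0 (Buchberger's first criterion).
S(f_1,g_4): lcm = yz^3. S = xyz + 2yz^2 + 2xz - 2y - z.
  leading term xyz: subtract (-3yz)·f_2 from xyz + 2yz^2 + 2xz - 2y - z → 2xz + yz - 2y - z
  leading term xz: subtract (z)·f_2 from 2xz + yz - 2y - z → yz + 3z^2 - 2y + z
  leading term yz: subtract (-3z)·f_3 from yz + 3z^2 - 2y + z → -2y + z
  leading term y: subtract (-1)·f_3 from -2y + z → 0
  remainder 0.

S(f_2,g_4): leading monomials are coprime, so the S-polynomial reduces to 0 (Buchberger's first criterion).
S(f_3,g_4): leading monomials are coprime, so the S-polynomial reduces to 0 (Buchberger's first criterion).
Every S-polynomial of the final basis reduces to 0, so we have a Gröbner basis.
Inter-reduce: drop elements whose leading term is divisible by another's, tail-reduce, and make monic.
Reduced Gröbner basis: {z^3 - 2z^2 + 2, x + 2z - 1, y + 3z}.

Buchberger on the second generating set:
h_1 = -2yz^2 - 2xy + 2x - 3y + 3z + 3, LT = yz^2.
h_2 = -2x - 3y + 3z + 2, LT = x.
h_3 = yz^2 + xy + 2x + y + 3z - 1, LT = yz^2.

S(h_1,h_2): leading monomials are coprime, so the S-polynomial reduces to 0 (Buchberger's first criterion).
S(h_1,h_3): lcm = yz^2. S = -3x - 3y - z + 3.
  leading term x: subtract (-2)·h_2 from -3x - 3y - z + 3 → -2y - 2z
  leading term y: no divisor's leading term divides it; move -2y to the remainder.
  leading term z: no divisor's leading term divides it; move -2z to the remainder.
  remainder -2y - 2z ≠ 0; add k_4 = -2y - 2z to the basis.

S(h_2,h_3): leading monomials are coprime, so the S-polynomial reduces to 0 (Buchberger's first criterion).
S(h_1,k_4): lcm = yz^2. S = -z^3 + xy - x - 2y + 2z + 2.
  leading term z^3: no divisor's leading term divides it; move -z^3 to the remainder.
  leading term xy: subtract (3y)·h_2 from xy - x - 2y + 2z + 2 → 2y^2 - 2yz - x - y + 2z + 2
  leading term y^2: subtract (-y)·k_4 from 2y^2 - 2yz - x - y + 2z + 2 → 3yz - x - y + 2z + 2
  leading term yz: subtract (2z)·k_4 from 3yz - x - y + 2z + 2 → -3z^2 - x - y + 2z + 2
  leading term z^2: no divisor's leading term divides it; move -3z^2 to the remainder.
  leading term x: subtract (-3)·h_2 from -x - y + 2z + 2 → -3y - 3z + 1
  leading term y: subtract (-2)·k_4 from -3y - 3z + 1 → 1
  leading term 1: no divisor's leading term divides it; move 1 to the remainder.
  remainder -z^3 - 3z^2 + 1 ≠ 0; add k_5 = -z^3 - 3z^2 + 1 to the basis.

S(h_2,k_4): leading monomials are coprime, so the S-polynomial reduces to 0 (Buchberger's first criterion).
S(h_3,k_4): lcm = yz^2. S = -z^3 + xy + 2x + y + 3z - 1.
  leading term z^3: subtract (1)·k_5 from -z^3 + xy + 2x + y + 3z - 1 → xy + 3z^2 + 2x + y + 3z - 2
  leading term xy: subtract (3y)·h_2 from xy + 3z^2 + 2x + y + 3z - 2 → 2y^2 - 2yz + 3z^2 + 2x + 2y + 3z - 2
  leading term y^2: subtract (-y)·k_4 from 2y^2 - 2yz + 3z^2 + 2x + 2y + 3z - 2 → 3yz + 3z^2 + 2x + 2y + 3z - 2
  leading term yz: subtract (2z)·k_4 from 3yz + 3z^2 + 2x + 2y + 3z - 2 → 2x + 2y + 3z - 2
  leading term x: subtract (-1)·h_2 from 2x + 2y + 3z - 2 → -y - z
  leading term y: subtract (-3)·k_4 from -y - z → 0
  remainder 0.

S(h_1,k_5): lcm = yz^3. S = xyz - 3yz^2 - xz - 2yz + 2z^2 + y + 2z.
  leading term xyz: subtract (3yz)·h_2 from xyz - 3yz^2 - xz - 2yz + 2z^2 + y + 2z → 2y^2z + 2yz^2 - xz - yz + 2z^2 + y + 2z
  leading term y^2z: subtract (-yz)·k_4 from 2y^2z + 2yz^2 - xz - yz + 2z^2 + y + 2z → -xz - yz + 2z^2 + y + 2z
  leading term xz: subtract (-3z)·h_2 from -xz - yz + 2z^2 + y + 2z → -3yz - 3z^2 + y + z
  leading term yz: subtract (-2z)·k_4 from -3yz - 3z^2 + y + z → y + z
  leading term y: subtract (3)·k_4 from y + z → 0
  remainder 0.

S(h_2,k_5): leading monomials are coprime, so the S-polynomial reduces to 0 (Buchberger's first criterion).
S(h_3,k_5): lcm = yz^3. S = xyz - 3yz^2 + 2xz + yz + 3z^2 + y - z.
  leading term xyz: subtract (3yz)·h_2 from xyz - 3yz^2 + 2xz + yz + 3z^2 + y - z → 2y^2z + 2yz^2 + 2xz + 2yz + 3z^2 + y - z
  leading term y^2z: subtract (-yz)·k_4 from 2y^2z + 2yz^2 + 2xz + 2yz + 3z^2 + y - z → 2xz + 2yz + 3z^2 + y - z
  leading term xz: subtract (-z)·h_2 from 2xz + 2yz + 3z^2 + y - z → -yz - z^2 + y + z
  leading term yz: subtract (-3z)·k_4 from -yz - z^2 + y + z → y + z
  leading term y: subtract (3)·k_4 from y + z → 0
  remainder 0.

S(k_4,k_5): leading monomials are coprime, so the S-polynomial reduces to 0 (Buchberger's first criterion).
Every S-polynomial of the final basis reduces to 0, so we have a Gröbner basis.
Inter-reduce: drop elements whose leading term is divisible by another's, tail-reduce, and make monic.
Reduced Gröbner basis: {z^3 + 3z^2 - 1, x - 3z - 1, y + z}.

The bases are distinct; the ideals are different.
The same test decides containment: I ⊆ J iff every generator of I reduces to 0 modulo a Gröbner basis of J.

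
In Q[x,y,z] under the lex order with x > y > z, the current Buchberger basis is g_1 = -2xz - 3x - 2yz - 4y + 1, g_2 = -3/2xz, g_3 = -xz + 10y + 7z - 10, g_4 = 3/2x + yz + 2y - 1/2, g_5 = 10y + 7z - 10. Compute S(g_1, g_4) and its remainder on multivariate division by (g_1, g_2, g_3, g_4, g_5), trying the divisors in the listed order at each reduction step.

S(g_1, g_4) = 3/2x - 2/3yz^2 - 1/3yz + 2y + 1/3z - 1/2; remainder on division = 7/15z^3 + 4/15z^2 - z.

lcm(LM(g_1), LM(g_4)) = xz.
S = (lcm/LT(g_1))·g_1 − (lcm/LT(g_4))·g_4 = 3/2x - 2/3yz^2 - 1/3yz + 2y + 1/3z - 1/2.
Reduce S modulo (g_1, g_2, g_3, g_4, g_5) in that order:
  leading term x: subtract (1)·g_4 from 3/2x - 2/3yz^2 - 1/3yz + 2y + 1/3z - 1/2 → -2/3yz^2 - 4/3yz + 1/3z
  leading term yz^2: subtract (-1/15z^2)·g_5 from -2/3yz^2 - 4/3yz + 1/3z → -4/3yz + 7/15z^3 - 2/3z^2 + 1/3z
  leading term yz: subtract (-2/15z)·g_5 from -4/3yz + 7/15z^3 - 2/3z^2 + 1/3z → 7/15z^3 + 4/15z^2 - z
  leading term z^3: no divisor's leading term divides it; move 7/15z^3 to the remainder.
  leading term z^2: no divisor's leading term divides it; move 4/15z^2 to the remainder.
  leading term z: no divisor's leading term divides it; move -z to the remainder.
The remainder 7/15z^3 + 4/15z^2 - z is nonzero, so it would be added as the next basis element.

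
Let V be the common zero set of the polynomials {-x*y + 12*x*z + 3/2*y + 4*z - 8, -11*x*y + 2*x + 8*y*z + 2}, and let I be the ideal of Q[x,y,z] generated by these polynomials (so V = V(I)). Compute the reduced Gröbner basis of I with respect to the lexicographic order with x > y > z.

G = {x*y - 2/11*x - 8/11*y*z - 2/11, x*z - 1/66*x - 2/33*y*z + 1/8*y + 1/3*z - 15/22, y**2*z - 33/16*y**2 - 12*y*z**2 - 11/2*y*z + 93/8*y - 2*z - 2}

f_1 = -x*y + 12*x*z + 3/2*y + 4*z - 8, LT = x*y.
f_2 = -11*x*y + 2*x + 8*y*z + 2, LT = x*y.

S(f_1,f_2): lcm = x*y. S = -12*x*z + 2/11*x + 8/11*y*z - 3/2*y - 4*z + 90/11.
  leading term x*z: no divisor's leading term divides it; move -12*x*z to the remainder.
  leading term x: no divisor's leading term divides it; move 2/11*x to the remainder.
  leading term y*z: no divisor's leading term divides it; move 8/11*y*z to the remainder.
  leading term y: no divisor's leading term divides it; move -3/2*y to the remainder.
  leading term z: no divisor's leading term divides it; move -4*z to the remainder.
  leading term 1: no divisor's leading term divides it; move 90/11 to the remainder.
  remainder -12*x*z + 2/11*x + 8/11*y*z - 3/2*y - 4*z + 90/11 ≠ 0; add g_3 = -12*x*z + 2/11*x + 8/11*y*z - 3/2*y - 4*z + 90/11 to the basis.

S(f_1,g_3): lcm = x*y*z. S = 1/66*x*y - 12*x*z**2 + 2/33*y**2*z - 1/8*y**2 - 11/6*y*z + 15/22*y - 4*z**2 + 8*z.
  leading term x*y: subtract (-1/66)·f_1 from 1/66*x*y - 12*x*z**2 + 2/33*y**2*z - 1/8*y**2 - 11/6*y*z + 15/22*y - 4*z**2 + 8*z → -12*x*z**2 + 2/11*x*z + 2/33*y**2*z - 1/8*y**2 - 11/6*y*z + 31/44*y - 4*z**2 + 266/33*z - 4/33
  leading term x*z**2: subtract (z)·g_3 from -12*x*z**2 + 2/11*x*z + 2/33*y**2*z - 1/8*y**2 - 11/6*y*z + 31/44*y - 4*z**2 + 266/33*z - 4/33 → 2/33*y**2*z - 1/8*y**2 - 8/11*y*z**2 - 1/3*y*z + 31/44*y - 4/33*z - 4/33
  leading term y**2*z: no divisor's leading term divides it; move 2/33*y**2*z to the remainder.
  leading term y**2: no divisor's leading term divides it; move -1/8*y**2 to the remainder.
  leading term y*z**2: no divisor's leading term divides it; move -8/11*y*z**2 to the remainder.
  leading term y*z: no divisor's leading term divides it; move -1/3*y*z to the remainder.
  leading term y: no divisor's leading term divides it; move 31/44*y to the remainder.
  leading term z: no divisor's leading term divides it; move -4/33*z to the remainder.
  leading term 1: no divisor's leading term divides it; move -4/33 to the remainder.
  remainder 2/33*y**2*z - 1/8*y**2 - 8/11*y*z**2 - 1/3*y*z + 31/44*y - 4/33*z - 4/33 ≠ 0; add g_4 = 2/33*y**2*z - 1/8*y**2 - 8/11*y*z**2 - 1/3*y*z + 31/44*y - 4/33*z - 4/33 to the basis.

The other S-polynomials (S(f_2,g_3), S(f_1,g_4), S(f_2,g_4), S(g_3,g_4)) all reduce to 0 modulo the current basis, so we have a Gröbner basis.
Inter-reduce: drop elements whose leading term is divisible by another's, tail-reduce, and make monic.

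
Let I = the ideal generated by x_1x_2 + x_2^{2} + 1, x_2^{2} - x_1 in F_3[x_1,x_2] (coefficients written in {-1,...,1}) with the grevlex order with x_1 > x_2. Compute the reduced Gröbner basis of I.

Buchberger's algorithm terminates because the ascending chain of leading-term ideals stabilizes.

f_1 = x_1x_2 + x_2^{2} + 1, LT = x_1x_2.
f_2 = x_2^{2} - x_1, LT = x_2^{2}.

S(f_1,f_2): lcm = x_1x_2^{2}. S = x_2^{3} + x_1^{2} + x_2.
  leading term x_2^{3}: subtract (x_2)·f_2 from x_2^{3} + x_1^{2} + x_2 → x_1^{2} + x_1x_2 + x_2
  leading term x_1^{2}: no divisor's leading term divides it; move x_1^{2} to the remainder.
  leading term x_1x_2: subtract (1)·f_1 from x_1x_2 + x_2 → -x_2^{2} + x_2 - 1
  leading term x_2^{2}: subtract (-1)·f_2 from -x_2^{2} + x_2 - 1 → -x_1 + x_2 - 1
  leading term x_1: no divisor's leading term divides it; move -x_1 to the remainder.
  leading term x_2: no divisor's leading term divides it; move x_2 to the remainder.
  leading term 1: no divisor's leading term divides it; move -1 to the remainder.
  remainder x_1^{2} - x_1 + x_2 - 1 ≠ 0; add g_3 = x_1^{2} - x_1 + x_2 - 1 to the basis.

The other S-polynomials (S(f_1,g_3), S(f_2,g_3)) all reduce to 0 modulo the current basis, so we have a Gröbner basis.

G = {x_1^{2} - x_1 + x_2 - 1, x_1x_2 + x_1 + 1, x_2^{2} - x_1}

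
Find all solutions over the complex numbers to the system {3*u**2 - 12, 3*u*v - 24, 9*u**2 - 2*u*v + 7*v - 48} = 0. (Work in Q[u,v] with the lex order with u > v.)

Compute a lex Gröbner basis by Buchberger's algorithm.
f_1 = 3*u**2 - 12, LT = u**2.
f_2 = 3*u*v - 24, LT = u*v.
f_3 = 9*u**2 - 2*u*v + 7*v - 48, LT = u**2.

S(f_1,f_2): lcm = u**2*v. S = 8*u - 4*v.
  leading term u: no divisor's leading term divides it; move 8*u to the remainder.
  leading term v: no divisor's leading term divides it; move -4*v to the remainder.
  remainder 8*u - 4*v ≠ 0; add h_4 = 8*u - 4*v to the basis.

S(f_1,f_3): lcm = u**2. S = 2/9*u*v - 7/9*v + 4/3.
  leading term u*v: subtract (2/27)·f_2 from 2/9*u*v - 7/9*v + 4/3 → -7/9*v + 28/9
  leading term v: no divisor's leading term divides it; move -7/9*v to the remainder.
  leading term 1: no divisor's leading term divides it; move 28/9 to the remainder.
  remainder -7/9*v + 28/9 ≠ 0; add h_5 = -7/9*v + 28/9 to the basis.

The other S-polynomials (S(f_2,f_3), S(f_1,h_4), S(f_2,h_4), S(f_3,h_4), S(f_1,h_5), S(f_2,h_5), S(f_3,h_5), S(h_4,h_5)) all reduce to 0 modulo the current basis, so we have a Gröbner basis.
Inter-reduce: drop elements whose leading term is divisible by another's, tail-reduce, and make monic.
Reduced Gröbner basis: {u - 2, v - 4}.

Since the basis is lex-ordered, v - 4 is univariate in v. Its roots are {4}. Back-substituting each root into the other basis elements fixes the other coordinates.
  v = 4: the earlier basis element becomes u - 2 = 0, giving u = 2 — point (2, 4).
Zero-dimensionality of the ideal guarantees finitely many solutions over ℂ.

{(2, 4)}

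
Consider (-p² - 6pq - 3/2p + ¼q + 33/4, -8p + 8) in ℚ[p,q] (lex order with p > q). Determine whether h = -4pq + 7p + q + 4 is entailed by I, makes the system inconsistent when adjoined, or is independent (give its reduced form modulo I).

Adjoining -4pq + 7p + q + 4 makes the ideal the whole ring: the system is inconsistent.

First compute the reduced Gröbner basis of I by Buchberger's algorithm.
f_1 = -p² - 6pq - 3/2p + ¼q + 33/4, LT = p².
f_2 = -8p + 8, LT = p.

S(f_1,f_2): lcm = p². S = 6pq + 5/2p - ¼q - 33/4.
  leading term pq: subtract (-¾q)·f_2 from 6pq + 5/2p - ¼q - 33/4 → 5/2p + 23/4q - 33/4
  leading term p: subtract (-5/16)·f_2 from 5/2p + 23/4q - 33/4 → 23/4q - 23/4
  leading term q: no divisor's leading term divides it; move 23/4q to the remainder.
  leading term 1: no divisor's leading term divides it; move -23/4 to the remainder.
  remainder 23/4q - 23/4 ≠ 0; add k_3 = 23/4q - 23/4 to the basis.

The other S-polynomials (S(f_1,k_3), S(f_2,k_3)) all reduce to 0 modulo the current basis, so we have a Gröbner basis.
Inter-reduce: drop elements whose leading term is divisible by another's, tail-reduce, and make monic.
Reduced Gröbner basis: {p - 1, q - 1}.
Label its elements g_1 = p - 1, g_2 = q - 1.

Reduce h = -4pq + 7p + q + 4 modulo G:
  leading term pq: subtract (-4q)·g_1 from -4pq + 7p + q + 4 → 7p - 3q + 4
  leading term p: subtract (7)·g_1 from 7p - 3q + 4 → -3q + 11
  leading term q: subtract (-3)·g_2 from -3q + 11 → 8
  leading term 1: no divisor's leading term divides it; move 8 to the remainder.
  normal form = 8.
The normal form is nonzero, so h ∉ I. Since h minus its normal form lies in I, I + (h) = I + (r) where r = 8; decide whether this ideal is the whole ring.
Here r = 8 is a nonzero constant, hence a unit: 1 ∈ I + (h), the Gröbner basis of I + (h) is {1}, and the enlarged system has no common solution — adjoining h is inconsistent.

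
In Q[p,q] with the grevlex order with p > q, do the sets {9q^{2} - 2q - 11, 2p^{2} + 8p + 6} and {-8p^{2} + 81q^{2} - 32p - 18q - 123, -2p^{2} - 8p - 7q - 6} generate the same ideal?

No, the ideals differ.

Two ideals are equal iff their reduced Gröbner bases coincide (the reduced basis is unique for a fixed ordering).
Buchberger on the first generating set:
f_1 = 9q^{2} - 2q - 11, LT = q^{2}.
f_2 = 2p^{2} + 8p + 6, LT = p^{2}.

The S-polynomials (S(f_1,f_2)) all reduce to 0 modulo the current basis, so we have a Gröbner basis.
Inter-reduce: drop elements whose leading term is divisible by another's, tail-reduce, and make monic.
Reduced Gröbner basis: {p^{2} + 4p + 3, q^{2} - \tfrac{2}{9}q - \tfrac{11}{9}}.

Buchberger on the second generating set:
h_1 = -8p^{2} + 81q^{2} - 32p - 18q - 123, LT = p^{2}.
h_2 = -2p^{2} - 8p - 7q - 6, LT = p^{2}.

S(h_1,h_2): lcm = p^{2}. S = -\tfrac{81}{8}q^{2} - \tfrac{5}{4}q + \tfrac{99}{8}.
  leading term q^{2}: no divisor's leading term divides it; move -\tfrac{81}{8}q^{2} to the remainder.
  leading term q: no divisor's leading term divides it; move -\tfrac{5}{4}q to the remainder.
  leading term 1: no divisor's leading term divides it; move \tfrac{99}{8} to the remainder.
  remainder -\tfrac{81}{8}q^{2} - \tfrac{5}{4}q + \tfrac{99}{8} ≠ 0; add k_3 = -\tfrac{81}{8}q^{2} - \tfrac{5}{4}q + \tfrac{99}{8} to the basis.

The other S-polynomials (S(h_1,k_3), S(h_2,k_3)) all reduce to 0 modulo the current basis, so we have a Gröbner basis.
Inter-reduce: drop elements whose leading term is divisible by another's, tail-reduce, and make monic.
Reduced Gröbner basis: {p^{2} + 4p + \tfrac{7}{2}q + 3, q^{2} + \tfrac{10}{81}q - \tfrac{11}{9}}.

These differ, so the ideals are not equal.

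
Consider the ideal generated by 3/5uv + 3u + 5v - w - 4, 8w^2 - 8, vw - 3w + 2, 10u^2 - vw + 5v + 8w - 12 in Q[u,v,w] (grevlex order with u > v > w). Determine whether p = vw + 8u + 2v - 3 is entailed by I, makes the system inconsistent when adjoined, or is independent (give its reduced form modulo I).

vw + 8u + 2v - 3 lies in I (it reduces to 0).

First compute the reduced Gröbner basis of I by Buchberger's algorithm.
f_1 = 3/5uv + 3u + 5v - w - 4, LT = uv.
f_2 = 8w^2 - 8, LT = w^2.
f_3 = vw - 3w + 2, LT = vw.
f_4 = 10u^2 - vw + 5v + 8w - 12, LT = u^2.

S(f_1,f_3): lcm = uvw. S = 8uw + 25/3vw - 5/3w^2 - 2u - 20/3w.
  leading term uw: no divisor's leading term divides it; move 8uw to the remainder.
  leading term vw: subtract (25/3)·f_3 from 25/3vw - 5/3w^2 - 2u - 20/3w → -5/3w^2 - 2u + 55/3w - 50/3
  leading term w^2: subtract (-5/24)·f_2 from -5/3w^2 - 2u + 55/3w - 50/3 → -2u + 55/3w - 55/3
  leading term u: no divisor's leading term divides it; move -2u to the remainder.
  leading term w: no divisor's leading term divides it; move 55/3w to the remainder.
  leading term 1: no divisor's leading term divides it; move -55/3 to the remainder.
  remainder 8uw - 2u + 55/3w - 55/3 ≠ 0; add h_5 = 8uw - 2u + 55/3w - 55/3 to the basis.

S(f_1,f_4): lcm = u^2v. S = 1/10v^2w + 5u^2 + 25/3uv - 1/2v^2 - 5/3uw - 4/5vw - 20/3u + 6/5v.
  leading term v^2w: subtract (1/10v)·f_3 from 1/10v^2w + 5u^2 + 25/3uv - 1/2v^2 - 5/3uw - 4/5vw - 20/3u + 6/5v → 5u^2 + 25/3uv - 1/2v^2 - 5/3uw - 1/2vw - 20/3u + v
  leading term u^2: subtract (1/2)·f_4 from 5u^2 + 25/3uv - 1/2v^2 - 5/3uw - 1/2vw - 20/3u + v → 25/3uv - 1/2v^2 - 5/3uw - 20/3u - 3/2v - 4w + 6
  leading term uv: subtract (125/9)·f_1 from 25/3uv - 1/2v^2 - 5/3uw - 20/3u - 3/2v - 4w + 6 → -1/2v^2 - 5/3uw - 145/3u - 1277/18v + 89/9w + 554/9
  leading term v^2: no divisor's leading term divides it; move -1/2v^2 to the remainder.
  leading term uw: subtract (-5/24)·h_5 from -5/3uw - 145/3u - 1277/18v + 89/9w + 554/9 → -195/4u - 1277/18v + 329/24w + 4157/72
  leading term u: no divisor's leading term divides it; move -195/4u to the remainder.
  leading term v: no divisor's leading term divides it; move -1277/18v to the remainder.
  leading term w: no divisor's leading term divides it; move 329/24w to the remainder.
  leading term 1: no divisor's leading term divides it; move 4157/72 to the remainder.
  remainder -1/2v^2 - 195/4u - 1277/18v + 329/24w + 4157/72 ≠ 0; add h_6 = -1/2v^2 - 195/4u - 1277/18v + 329/24w + 4157/72 to the basis.

S(f_2,f_3): lcm = vw^2. S = 3w^2 - v - 2w.
  leading term w^2: subtract (3/8)·f_2 from 3w^2 - v - 2w → -v - 2w + 3
  leading term v: no divisor's leading term divides it; move -v to the remainder.
  leading term w: no divisor's leading term divides it; move -2w to the remainder.
  leading term 1: no divisor's leading term divides it; move 3 to the remainder.
  remainder -v - 2w + 3 ≠ 0; add h_7 = -v - 2w + 3 to the basis.

S(f_2,h_5): lcm = uw^2. S = 1/4uw - 55/24w^2 - u + 55/24w.
  leading term uw: subtract (1/32)·h_5 from 1/4uw - 55/24w^2 - u + 55/24w → -55/24w^2 - 15/16u + 55/32w + 55/96
  leading term w^2: subtract (-55/192)·f_2 from -55/24w^2 - 15/16u + 55/32w + 55/96 → -15/16u + 55/32w - 55/32
  leading term u: no divisor's leading term divides it; move -15/16u to the remainder.
  leading term w: no divisor's leading term divides it; move 55/32w to the remainder.
  leading term 1: no divisor's leading term divides it; move -55/32 to the remainder.
  remainder -15/16u + 55/32w - 55/32 ≠ 0; add h_8 = -15/16u + 55/32w - 55/32 to the basis.

S(f_4,h_5): lcm = u^2w. S = -1/10vw^2 + 1/4u^2 - 55/24uw + 1/2vw + 4/5w^2 + 55/24u - 6/5w.
  leading term vw^2: subtract (-1/80v)·f_2 from -1/10vw^2 + 1/4u^2 - 55/24uw + 1/2vw + 4/5w^2 + 55/24u - 6/5w → 1/4u^2 - 55/24uw + 1/2vw + 4/5w^2 + 55/24u - 1/10v - 6/5w
  leading term u^2: subtract (1/40)·f_4 from 1/4u^2 - 55/24uw + 1/2vw + 4/5w^2 + 55/24u - 1/10v - 6/5w → -55/24uw + 21/40vw + 4/5w^2 + 55/24u - 9/40v - 7/5w + 3/10
  leading term uw: subtract (-55/192)·h_5 from -55/24uw + 21/40vw + 4/5w^2 + 55/24u - 9/40v - 7/5w + 3/10 → 21/40vw + 4/5w^2 + 55/32u - 9/40v + 11093/2880w - 14261/2880
  leading term vw: subtract (21/40)·f_3 from 21/40vw + 4/5w^2 + 55/32u - 9/40v + 11093/2880w - 14261/2880 → 4/5w^2 + 55/32u - 9/40v + 15629/2880w - 3457/576
  leading term w^2: subtract (1/10)·f_2 from 4/5w^2 + 55/32u - 9/40v + 15629/2880w - 3457/576 → 55/32u - 9/40v + 15629/2880w - 14981/2880
  leading term u: subtract (-11/6)·h_8 from 55/32u - 9/40v + 15629/2880w - 14981/2880 → -9/40v + 386/45w - 3007/360
  leading term v: subtract (9/40)·h_7 from -9/40v + 386/45w - 3007/360 → 325/36w - 325/36
  leading term w: no divisor's leading term divides it; move 325/36w to the remainder.
  leading term 1: no divisor's leading term divides it; move -325/36 to the remainder.
  remainder 325/36w - 325/36 ≠ 0; add h_9 = 325/36w - 325/36 to the basis.

The other S-polynomials (S(f_1,f_2), S(f_2,f_4), S(f_3,f_4), S(f_1,h_5), S(f_3,h_5), S(f_1,h_6), S(f_2,h_6), S(f_3,h_6), S(f_4,h_6), S(h_5,h_6), S(f_1,h_7), S(f_2,h_7), S(f_3,h_7), S(f_4,h_7), S(h_5,h_7), S(h_6,h_7), S(f_1,h_8), S(f_2,h_8), S(f_3,h_8), S(f_4,h_8), S(h_5,h_8), S(h_6,h_8), S(h_7,h_8), S(f_1,h_9), S(f_2,h_9), S(f_3,h_9), S(f_4,h_9), S(h_5,h_9), S(h_6,h_9), S(h_7,h_9), S(h_8,h_9)) all reduce to 0 modulo the current basis, so we have a Gröbner basis.
Inter-reduce: drop elements whose leading term is divisible by another's, tail-reduce, and make monic.
Reduced Gröbner basis: {u, v - 1, w - 1}.
Label its elements g_1 = u, g_2 = v - 1, g_3 = w - 1.

Reduce p = vw + 8u + 2v - 3 modulo G:
  leading term vw: subtract (w)·g_2 from vw + 8u + 2v - 3 → 8u + 2v + w - 3
  leading term u: subtract (8)·g_1 from 8u + 2v + w - 3 → 2v + w - 3
  leading term v: subtract (2)·g_2 from 2v + w - 3 → w - 1
  leading term w: subtract (1)·g_3 from w - 1 → 0
  normal form = 0.
Since the normal form is 0, p ∈ I.

The remainder on division by a Gröbner basis is unique — it is the normal form.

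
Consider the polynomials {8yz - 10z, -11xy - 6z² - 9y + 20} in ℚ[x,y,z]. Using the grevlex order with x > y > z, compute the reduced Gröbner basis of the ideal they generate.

f_1 = 8yz - 10z, LT = yz.
f_2 = -11xy - 6z² - 9y + 20, LT = xy.

S(f_1,f_2): lcm = xyz. S = -6/11z³ - 5/4xz - 9/11yz + 20/11z.
  leading term z³: no divisor's leading term divides it; move -6/11z³ to the remainder.
  leading term xz: no divisor's leading term divides it; move -5/4xz to the remainder.
  leading term yz: subtract (-9/88)·f_1 from -9/11yz + 20/11z → 35/44z
  leading term z: no divisor's leading term divides it; move 35/44z to the remainder.
  remainder -6/11z³ - 5/4xz + 35/44z ≠ 0; add g_3 = -6/11z³ - 5/4xz + 35/44z to the basis.

The other S-polynomials (S(f_1,g_3), S(f_2,g_3)) all reduce to 0 modulo the current basis, so we have a Gröbner basis.

G = {z³ + 55/24xz - 35/24z, xy + 6/11z² + 9/11y - 20/11, yz - 5/4z}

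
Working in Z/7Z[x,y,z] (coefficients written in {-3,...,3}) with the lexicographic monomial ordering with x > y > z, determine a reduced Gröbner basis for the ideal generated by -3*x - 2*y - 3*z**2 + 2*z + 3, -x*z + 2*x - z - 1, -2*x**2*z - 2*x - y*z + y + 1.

f_1 = -3*x - 2*y - 3*z**2 + 2*z + 3, LT = x.
f_2 = -x*z + 2*x - z - 1, LT = x*z.
f_3 = -2*x**2*z - 2*x - y*z + y + 1, LT = x**2*z.

S(f_1,f_2): lcm = x*z. S = 2*x + 3*y*z + z**3 - 3*z**2 - 2*z - 1.
  leading term x: subtract (-3)·f_1 from 2*x + 3*y*z + z**3 - 3*z**2 - 2*z - 1 → 3*y*z + y + z**3 + 2*z**2 - 3*z + 1
  leading term y*z: no divisor's leading term divides it; move 3*y*z to the remainder.
  leading term y: no divisor's leading term divides it; move y to the remainder.
  leading term z**3: no divisor's leading term divides it; move z**3 to the remainder.
  leading term z**2: no divisor's leading term divides it; move 2*z**2 to the remainder.
  leading term z: no divisor's leading term divides it; move -3*z to the remainder.
  leading term 1: no divisor's leading term divides it; move 1 to the remainder.
  remainder 3*y*z + y + z**3 + 2*z**2 - 3*z + 1 ≠ 0; add g_4 = 3*y*z + y + z**3 + 2*z**2 - 3*z + 1 to the basis.

S(f_1,f_3): lcm = x**2*z. S = 3*x*y*z + x*z**3 - 3*x*z**2 - x*z - x + 3*y*z - 3*y - 3.
  leading term x*y*z: subtract (-y*z)·f_1 from 3*x*y*z + x*z**3 - 3*x*z**2 - x*z - x + 3*y*z - 3*y - 3 → x*z**3 - 3*x*z**2 - x*z - x - 2*y**2*z - 3*y*z**3 + 2*y*z**2 - y*z - 3*y - 3
  leading term x*z**3: subtract (2*z**3)·f_1 from x*z**3 - 3*x*z**2 - x*z - x - 2*y**2*z - 3*y*z**3 + 2*y*z**2 - y*z - 3*y - 3 → -3*x*z**2 - x*z - x - 2*y**2*z + y*z**3 + 2*y*z**2 - y*z - 3*y - z**5 + 3*z**4 + z**3 - 3
  leading term x*z**2: subtract (z**2)·f_1 from -3*x*z**2 - x*z - x - 2*y**2*z + y*z**3 + 2*y*z**2 - y*z - 3*y - z**5 + 3*z**4 + z**3 - 3 → -x*z - x - 2*y**2*z + y*z**3 - 3*y*z**2 - y*z - 3*y - z**5 - z**4 - z**3 - 3*z**2 - 3
  leading term x*z: subtract (-2*z)·f_1 from -x*z - x - 2*y**2*z + y*z**3 - 3*y*z**2 - y*z - 3*y - z**5 - z**4 - z**3 - 3*z**2 - 3 → -x - 2*y**2*z + y*z**3 - 3*y*z**2 + 2*y*z - 3*y - z**5 - z**4 + z**2 - z - 3
  leading term x: subtract (-2)·f_1 from -x - 2*y**2*z + y*z**3 - 3*y*z**2 + 2*y*z - 3*y - z**5 - z**4 + z**2 - z - 3 → -2*y**2*z + y*z**3 - 3*y*z**2 + 2*y*z - z**5 - z**4 + 2*z**2 + 3*z + 3
  leading term y**2*z: subtract (-3*y)·g_4 from -2*y**2*z + y*z**3 - 3*y*z**2 + 2*y*z - z**5 - z**4 + 2*z**2 + 3*z + 3 → 3*y**2 - 3*y*z**3 + 3*y*z**2 + 3*y - z**5 - z**4 + 2*z**2 + 3*z + 3
  leading term y**2: no divisor's leading term divides it; move 3*y**2 to the remainder.
  leading term y*z**3: subtract (-z**2)·g_4 from -3*y*z**3 + 3*y*z**2 + 3*y - z**5 - z**4 + 2*z**2 + 3*z + 3 → -3*y*z**2 + 3*y + z**4 - 3*z**3 + 3*z**2 + 3*z + 3
  leading term y*z**2: subtract (-z)·g_4 from -3*y*z**2 + 3*y + z**4 - 3*z**3 + 3*z**2 + 3*z + 3 → y*z + 3*y + 2*z**4 - z**3 - 3*z + 3
  leading term y*z: subtract (-2)·g_4 from y*z + 3*y + 2*z**4 - z**3 - 3*z + 3 → -2*y + 2*z**4 + z**3 - 3*z**2 - 2*z - 2
  leading term y: no divisor's leading term divides it; move -2*y to the remainder.
  leading term z**4: no divisor's leading term divides it; move 2*z**4 to the remainder.
  leading term z**3: no divisor's leading term divides it; move z**3 to the remainder.
  leading term z**2: no divisor's leading term divides it; move -3*z**2 to the remainder.
  leading term z: no divisor's leading term divides it; move -2*z to the remainder.
  leading term 1: no divisor's leading term divides it; move -2 to the remainder.
  remainder 3*y**2 - 2*y + 2*z**4 + z**3 - 3*z**2 - 2*z - 2 ≠ 0; add g_5 = 3*y**2 - 2*y + 2*z**4 + z**3 - 3*z**2 - 2*z - 2 to the basis.

S(g_4,g_5): lcm = y**2*z. S = -2*y**2 - 2*y*z**3 + 3*y*z**2 + 2*y*z - 2*y - 3*z**5 + 2*z**4 + z**3 + 3*z**2 + 3*z.
  leading term y**2: subtract (-3)·g_5 from -2*y**2 - 2*y*z**3 + 3*y*z**2 + 2*y*z - 2*y - 3*z**5 + 2*z**4 + z**3 + 3*z**2 + 3*z → -2*y*z**3 + 3*y*z**2 + 2*y*z - y - 3*z**5 + z**4 - 3*z**3 + z**2 - 3*z + 1
  leading term y*z**3: subtract (-3*z**2)·g_4 from -2*y*z**3 + 3*y*z**2 + 2*y*z - y - 3*z**5 + z**4 - 3*z**3 + z**2 - 3*z + 1 → -y*z**2 + 2*y*z - y + 2*z**3 - 3*z**2 - 3*z + 1
  leading term y*z**2: subtract (2*z)·g_4 from -y*z**2 + 2*y*z - y + 2*z**3 - 3*z**2 - 3*z + 1 → -y - 2*z**4 - 2*z**3 + 3*z**2 + 2*z + 1
  leading term y: no divisor's leading term divides it; move -y to the remainder.
  leading term z**4: no divisor's leading term divides it; move -2*z**4 to the remainder.
  leading term z**3: no divisor's leading term divides it; move -2*z**3 to the remainder.
  leading term z**2: no divisor's leading term divides it; move 3*z**2 to the remainder.
  leading term z: no divisor's leading term divides it; move 2*z to the remainder.
  leading term 1: no divisor's leading term divides it; move 1 to the remainder.
  remainder -y - 2*z**4 - 2*z**3 + 3*z**2 + 2*z + 1 ≠ 0; add g_6 = -y - 2*z**4 - 2*z**3 + 3*z**2 + 2*z + 1 to the basis.

S(g_4,g_6): lcm = y*z. S = -2*y - 2*z**5 - 2*z**4 + z**3 - 2*z**2 - 2.
  leading term y: subtract (2)·g_6 from -2*y - 2*z**5 - 2*z**4 + z**3 - 2*z**2 - 2 → -2*z**5 + 2*z**4 - 2*z**3 - z**2 + 3*z + 3
  leading term z**5: no divisor's leading term divides it; move -2*z**5 to the remainder.
  leading term z**4: no divisor's leading term divides it; move 2*z**4 to the remainder.
  leading term z**3: no divisor's leading term divides it; move -2*z**3 to the remainder.
  leading term z**2: no divisor's leading term divides it; move -z**2 to the remainder.
  leading term z: no divisor's leading term divides it; move 3*z to the remainder.
  leading term 1: no divisor's leading term divides it; move 3 to the remainder.
  remainder -2*z**5 + 2*z**4 - 2*z**3 - z**2 + 3*z + 3 ≠ 0; add g_7 = -2*z**5 + 2*z**4 - 2*z**3 - z**2 + 3*z + 3 to the basis.

The other S-polynomials (S(f_2,f_3), S(f_1,g_4), S(f_2,g_4), S(f_3,g_4), S(f_1,g_5), S(f_2,g_5), S(f_3,g_5), S(f_1,g_6), S(f_2,g_6), S(f_3,g_6), S(g_5,g_6), S(f_1,g_7), S(f_2,g_7), S(f_3,g_7), S(g_4,g_7), S(g_5,g_7), S(g_6,g_7)) all reduce to 0 modulo the current basis, so we have a Gröbner basis.
Inter-reduce: drop elements whose leading term is divisible by another's, tail-reduce, and make monic.

G = {x + z**4 + z**3 + 3*z**2 + 3*z + 2, y + 2*z**4 + 2*z**3 - 3*z**2 - 2*z - 1, z**5 - z**4 + z**3 - 3*z**2 + 2*z + 2}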